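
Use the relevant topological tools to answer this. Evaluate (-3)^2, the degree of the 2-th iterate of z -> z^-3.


deg(f) = -3. Degree is multiplicative: deg(f^2) = (deg f)^2.
deg(f^2) = (-3)^2 = 9

9


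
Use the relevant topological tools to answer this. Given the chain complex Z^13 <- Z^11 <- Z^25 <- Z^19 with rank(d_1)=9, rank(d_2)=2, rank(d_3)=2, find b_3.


rank H_k = rank(ker d_k) - rank(im d_{k+1}).
rank(ker d_3) = rank(C_3) - rank(d_3) = 19 - 2 = 17.
rank(im d_{3+1}) = 0.
rank H_3 = 17 - 0 = 17

17


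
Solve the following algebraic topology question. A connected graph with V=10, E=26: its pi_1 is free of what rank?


For a connected graph: rank(pi_1) = b_1 = E - V + 1 = 1 - chi.
chi = V - E = 10 - 26 = -16.
rank = 1 - (-16) = 26 - 10 + 1 = 17

17


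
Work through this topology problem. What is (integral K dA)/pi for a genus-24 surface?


Gauss-Bonnet: integral K dA = 2*pi*chi(M).
chi(Sigma_24) = 2 - 2*24 = -46.
(integral K dA)/pi = 2*chi = 2*(-46) = -92

-92


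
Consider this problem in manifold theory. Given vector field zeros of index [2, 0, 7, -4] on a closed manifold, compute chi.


Poincare-Hopf: chi(M) = sum of indices of zeros.
chi = (2) + (0) + (7) + (-4) = 5

5


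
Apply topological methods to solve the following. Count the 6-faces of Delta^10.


Delta^10 has 10+1 vertices. A 6-face is a choice of 6+1 vertices.
f_6 = C(10+1, 6+1) = C(11,7) = 330

330


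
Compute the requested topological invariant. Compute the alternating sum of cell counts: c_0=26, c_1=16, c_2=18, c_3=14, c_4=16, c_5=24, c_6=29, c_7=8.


chi = sum_k (-1)^k c_k.
= (-1)^0*26 + (-1)^1*16 + (-1)^2*18 + (-1)^3*14 + (-1)^4*16 + (-1)^5*24 + (-1)^6*29 + (-1)^7*8
= (26) + (-16) + (18) + (-14) + (16) + (-24) + (29) + (-8)
= 27

27


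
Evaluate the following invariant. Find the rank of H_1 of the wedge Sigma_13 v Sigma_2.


For a wedge: H_1(A v B) = H_1(A) + H_1(B).
b_1(Sigma_13) = 26, b_1(Sigma_2) = 4.
b_1 = 26 + 4 = 30

30


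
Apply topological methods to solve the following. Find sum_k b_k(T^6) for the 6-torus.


b_k(T^6) = C(6,k), so the sum over k is sum_k C(6,k) = 2^6.
Total = 2^6 = 64

64


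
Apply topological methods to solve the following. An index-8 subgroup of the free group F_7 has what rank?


Nielsen-Schreier: an index-n subgroup of F_r is free of rank 1 + n(r-1).
Equivalently: chi(cover) = n*chi(base); chi(vee_r S^1) = 1 - 7 = -6.
chi(E) = 8*(-6) = -48; rank = 1 - chi(E) = 1 - (-48) = 49.
rank = 1 + 8*(7-1) = 1 + 48 = 49

49


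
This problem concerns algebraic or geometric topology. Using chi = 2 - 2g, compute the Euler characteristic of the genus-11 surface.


For a closed orientable surface of genus g: chi = 2 - 2g.
Here g = 11.
chi = 2 - 2*11 = 2 - 22 = -20

-20


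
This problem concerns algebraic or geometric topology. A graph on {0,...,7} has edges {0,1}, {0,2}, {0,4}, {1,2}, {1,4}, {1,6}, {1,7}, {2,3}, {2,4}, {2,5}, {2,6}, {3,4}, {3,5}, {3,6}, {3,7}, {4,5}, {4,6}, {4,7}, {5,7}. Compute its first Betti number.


b_1 = E - V + (number of components).
E = 19, V = 8, components = 1.
b_1 = 19 - 8 + 1 = 12

12


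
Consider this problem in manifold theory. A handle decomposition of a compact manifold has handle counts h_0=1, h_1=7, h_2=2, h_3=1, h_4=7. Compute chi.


Handles of index k contribute (-1)^k to chi (same as CW cells).
chi = (1) + (-7) + (2) + (-1) + (7) = 2

2


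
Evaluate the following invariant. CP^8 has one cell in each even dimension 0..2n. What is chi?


CP^8 has one cell in each even dimension 0, 2, ..., 2*8 (8+1 cells total).
All cells are even-dimensional, so chi = number of cells.
chi = 8 + 1 = 9

9


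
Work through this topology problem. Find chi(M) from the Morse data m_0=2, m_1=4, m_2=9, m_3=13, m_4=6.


Morse theory: chi(M) = sum_k (-1)^k m_k where m_k = #(index-k critical points).
= (2) + (-4) + (9) + (-13) + (6) = 0

0


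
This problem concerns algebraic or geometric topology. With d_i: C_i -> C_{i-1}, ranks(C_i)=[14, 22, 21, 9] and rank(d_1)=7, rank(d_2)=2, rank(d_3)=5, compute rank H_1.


rank H_k = rank(ker d_k) - rank(im d_{k+1}).
rank(ker d_1) = rank(C_1) - rank(d_1) = 22 - 7 = 15.
rank(im d_{1+1}) = 2.
rank H_1 = 15 - 2 = 13

13


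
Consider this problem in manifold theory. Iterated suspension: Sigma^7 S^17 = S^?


Each suspension raises dimension by 1: Sigma S^n = S^{n+1}.
Sigma^7 S^17 = S^{17+7} = S^24

24


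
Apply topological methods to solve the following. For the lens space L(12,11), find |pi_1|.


pi_1(L(p,q)) = Z/pZ for any q coprime to p.
|pi_1(L(12,11))| = 12

12


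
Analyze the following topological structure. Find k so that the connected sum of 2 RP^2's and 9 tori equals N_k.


Since a >= 1, the sum is non-orientable; each T^2 can be replaced by RP^2 # RP^2 (since T^2#RP^2 = 3RP^2).
Total crosscaps k = 2 + 2*9 = 20.
Check via chi: chi = 2*1 + 9*0 - (2+9-1)*2 = -18 = 2 - k = -18. Consistent.

20


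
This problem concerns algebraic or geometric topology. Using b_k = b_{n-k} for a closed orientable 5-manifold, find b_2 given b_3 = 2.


Poincare duality for closed orientable n-manifolds: b_k = b_{n-k}.
Here n = 5, so b_2 = b_3 = 2

2


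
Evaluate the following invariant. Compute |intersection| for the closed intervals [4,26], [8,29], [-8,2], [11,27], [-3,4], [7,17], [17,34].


Intersection = [max(a_i), min(b_i)] = [17, 2].
Since 17 > 2, the intersection is empty.
Length = 0

0


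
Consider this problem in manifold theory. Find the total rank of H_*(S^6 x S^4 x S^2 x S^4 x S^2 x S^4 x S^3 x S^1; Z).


Total Betti number is multiplicative under products.
Each S^d (d>=1) has total Betti number 2.
There are 8 sphere factors.
Total = 2^8 = 256

256


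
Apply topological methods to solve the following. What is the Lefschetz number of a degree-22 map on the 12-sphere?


On S^12: L(f) = tr(f_0*) + (-1)^12 tr(f_12*) = 1 + (-1)^12 * deg(f).
L(f) = 1 + (-1)^12 * 22 = 1 + 22 = 23

23


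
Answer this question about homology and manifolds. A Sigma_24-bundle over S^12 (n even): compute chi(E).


chi(S^12) = 2 (n even), chi(Sigma_24) = 2 - 2*24 = -46.
chi(E) = 2 * (-46) = -92

-92


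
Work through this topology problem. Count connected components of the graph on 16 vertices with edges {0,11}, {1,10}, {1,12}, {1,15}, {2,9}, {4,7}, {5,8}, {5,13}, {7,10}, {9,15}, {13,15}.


Run DFS/union-find over 16 vertices.
V = 16, E = 11.
Number of components = 5

5


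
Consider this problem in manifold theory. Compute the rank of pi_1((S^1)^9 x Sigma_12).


pi_1(A x B) = pi_1(A) x pi_1(B); rank of abelianization = b_1.
b_1(T^9) = 9, b_1(Sigma_12) = 2*12 = 24.
b_1(product) = 9 + 24 = 33

33


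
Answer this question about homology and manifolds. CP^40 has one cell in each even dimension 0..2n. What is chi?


CP^40 has one cell in each even dimension 0, 2, ..., 2*40 (40+1 cells total).
All cells are even-dimensional, so chi = number of cells.
chi = 40 + 1 = 41

41


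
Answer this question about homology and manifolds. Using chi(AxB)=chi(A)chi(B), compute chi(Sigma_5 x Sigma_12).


chi(Sigma_5) = 2 - 2*5 = -8
chi(Sigma_12) = 2 - 2*12 = -22
chi(product) = (-8) * (-22) = 176

176


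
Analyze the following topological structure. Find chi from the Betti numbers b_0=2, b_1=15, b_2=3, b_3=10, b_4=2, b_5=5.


chi = sum_k (-1)^k b_k.
= (2) + (-15) + (3) + (-10) + (2) + (-5)
= -23

-23


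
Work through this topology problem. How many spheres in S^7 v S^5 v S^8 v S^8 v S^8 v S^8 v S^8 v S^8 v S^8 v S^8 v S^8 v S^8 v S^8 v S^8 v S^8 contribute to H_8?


For a wedge of spheres, H_k (k>0) is free on one generator per sphere of dimension k.
Spheres of dimension 8: count = 13.
b_8 = 13

13


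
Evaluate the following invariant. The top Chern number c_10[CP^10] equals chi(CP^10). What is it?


For any closed oriented manifold, <e(TM),[M]> = chi(M).
chi(CP^10) = 10+1 = 11

11


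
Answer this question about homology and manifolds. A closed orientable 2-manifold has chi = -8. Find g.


chi = 2 - 2g for closed orientable surfaces.
-8 = 2 - 2g
2g = 2 - (-8) = 10
g = 5

5


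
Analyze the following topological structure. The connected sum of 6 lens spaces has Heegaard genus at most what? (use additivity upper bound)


Heegaard genus satisfies g(A#B) <= g(A) + g(B).
Each lens space has g = 1.
Upper bound: 6 * 1 = 6

6


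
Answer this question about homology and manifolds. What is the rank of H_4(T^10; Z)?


By the Kunneth formula, b_k(T^n) = C(n,k).
b_4(T^10) = C(10,4).
C(10,4) = 10!/(4!*6!) = 210

210


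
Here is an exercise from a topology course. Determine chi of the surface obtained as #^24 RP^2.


For a non-orientable closed surface with k crosscaps: chi = 2 - k.
Here k = 24.
chi = 2 - 24 = -22

-22


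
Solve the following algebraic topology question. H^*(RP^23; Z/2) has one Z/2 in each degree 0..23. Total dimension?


H^k(RP^23; Z/2) = Z/2 for each 0 <= k <= 23.
Total dimension = 23 + 1 = 24

24


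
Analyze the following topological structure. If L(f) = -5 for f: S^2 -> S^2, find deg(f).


L(f) = 1 + (-1)^2 deg(f) on S^2.
-5 = 1 + (-1)^2 * deg(f)
(-1)^2 * deg(f) = -6
deg(f) = -6

-6


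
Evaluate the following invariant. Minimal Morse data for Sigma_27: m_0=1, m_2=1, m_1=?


A perfect Morse function has m_k = b_k.
For Sigma_27: b_0=1, b_1=2g=54, b_2=1.
Saddles m_1 = 2g = 54

54


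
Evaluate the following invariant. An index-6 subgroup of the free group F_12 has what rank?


Nielsen-Schreier: an index-n subgroup of F_r is free of rank 1 + n(r-1).
Equivalently: chi(cover) = n*chi(base); chi(vee_r S^1) = 1 - 12 = -11.
chi(E) = 6*(-11) = -66; rank = 1 - chi(E) = 1 - (-66) = 67.
rank = 1 + 6*(12-1) = 1 + 66 = 67

67


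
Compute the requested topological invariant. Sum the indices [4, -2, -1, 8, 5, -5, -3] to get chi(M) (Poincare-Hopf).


Poincare-Hopf: chi(M) = sum of indices of zeros.
chi = (4) + (-2) + (-1) + (8) + (5) + (-5) + (-3) = 6

6


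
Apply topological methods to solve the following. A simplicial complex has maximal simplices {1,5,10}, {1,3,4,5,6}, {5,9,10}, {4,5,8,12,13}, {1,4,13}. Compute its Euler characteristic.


Enumerate all faces; f-vector: f_0=10, f_1=24, f_2=23, f_3=10, f_4=2.
chi = sum (-1)^k f_k = 1

1


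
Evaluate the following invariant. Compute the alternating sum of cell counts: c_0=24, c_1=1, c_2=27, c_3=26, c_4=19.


chi = sum_k (-1)^k c_k.
= (-1)^0*24 + (-1)^1*1 + (-1)^2*27 + (-1)^3*26 + (-1)^4*19
= (24) + (-1) + (27) + (-26) + (19)
= 43

43


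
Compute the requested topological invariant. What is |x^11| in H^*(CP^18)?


|x| = 2 in H^*(CP^n).
|x^11| = 11 * |x| = 11 * 2 = 22

22


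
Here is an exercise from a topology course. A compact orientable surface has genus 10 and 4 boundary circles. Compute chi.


For a compact orientable surface with genus g and b boundary components: chi = 2 - 2g - b.
chi = 2 - 2*10 - 4 = 2 - 20 - 4 = -22

-22


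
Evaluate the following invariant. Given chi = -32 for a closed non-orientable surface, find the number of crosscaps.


chi = 2 - k for closed non-orientable surfaces with k crosscaps.
-32 = 2 - k
k = 2 - (-32) = 34

34


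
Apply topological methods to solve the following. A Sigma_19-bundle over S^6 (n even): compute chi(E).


chi(S^6) = 2 (n even), chi(Sigma_19) = 2 - 2*19 = -36.
chi(E) = 2 * (-36) = -72

-72


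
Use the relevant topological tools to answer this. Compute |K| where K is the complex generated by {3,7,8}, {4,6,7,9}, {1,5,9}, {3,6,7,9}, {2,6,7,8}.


Each maximal simplex on m vertices has 2^m - 1 nonempty faces.
Take the union (dedupe shared faces).
Total distinct faces = 43

43


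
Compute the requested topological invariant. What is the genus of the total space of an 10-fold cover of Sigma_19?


For an n-sheeted cover: chi(E) = n * chi(B).
chi(Sigma_19) = 2 - 2*19 = -36.
chi(E) = 10 * (-36) = -360.
genus(E) = (2 - chi(E))/2 = (2 - (-360))/2 = 362/2 = 181

181


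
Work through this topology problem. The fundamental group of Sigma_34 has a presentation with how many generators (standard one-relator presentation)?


Standard presentation: pi_1(Sigma_g) = <a_1,b_1,...,a_g,b_g | [a_1,b_1]...[a_g,b_g] = 1>.
Number of generators = 2g = 2*34 = 68

68


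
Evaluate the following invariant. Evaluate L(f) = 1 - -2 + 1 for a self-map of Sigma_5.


L(f) = tr(f_0*) - tr(f_1*) + tr(f_2*).
= 1 - (-2) + (1)
= 4

4


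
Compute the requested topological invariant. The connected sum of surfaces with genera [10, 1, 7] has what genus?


Genus is additive under connected sum of orientable surfaces.
g = 10 + 1 + 7 = 18

18


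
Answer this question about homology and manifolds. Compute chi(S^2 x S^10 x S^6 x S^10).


chi is multiplicative: chi(X x Y) = chi(X) chi(Y).
Each even-dim sphere has chi = 2. There are 4 factors.
chi = 2^4 = 16

16


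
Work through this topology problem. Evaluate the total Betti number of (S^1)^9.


b_k(T^9) = C(9,k), so the sum over k is sum_k C(9,k) = 2^9.
Total = 2^9 = 512

512


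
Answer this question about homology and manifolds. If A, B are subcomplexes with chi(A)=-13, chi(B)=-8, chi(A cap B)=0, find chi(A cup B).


chi(A cup B) = chi(A) + chi(B) - chi(A cap B)
= -13 + (-8) - (0)
= -21

-21


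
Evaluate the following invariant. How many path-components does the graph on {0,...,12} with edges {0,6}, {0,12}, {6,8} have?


Run DFS/union-find over 13 vertices.
V = 13, E = 3.
Number of components = 10

10


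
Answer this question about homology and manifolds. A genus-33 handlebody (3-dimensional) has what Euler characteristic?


A genus-g handlebody deformation retracts to a wedge of g circles.
chi(vee_g S^1) = 1 - g.
chi(H_33) = 1 - 33 = -32

-32


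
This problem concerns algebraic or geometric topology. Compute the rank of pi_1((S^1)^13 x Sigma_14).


pi_1(A x B) = pi_1(A) x pi_1(B); rank of abelianization = b_1.
b_1(T^13) = 13, b_1(Sigma_14) = 2*14 = 28.
b_1(product) = 13 + 28 = 41

41


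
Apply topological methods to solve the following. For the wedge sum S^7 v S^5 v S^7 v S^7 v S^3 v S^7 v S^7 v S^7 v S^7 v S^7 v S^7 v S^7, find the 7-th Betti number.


For a wedge of spheres, H_k (k>0) is free on one generator per sphere of dimension k.
Spheres of dimension 7: count = 10.
b_7 = 10

10


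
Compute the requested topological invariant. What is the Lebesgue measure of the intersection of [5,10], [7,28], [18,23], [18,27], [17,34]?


Intersection = [max(a_i), min(b_i)] = [18, 10].
Since 18 > 10, the intersection is empty.
Length = 0

0


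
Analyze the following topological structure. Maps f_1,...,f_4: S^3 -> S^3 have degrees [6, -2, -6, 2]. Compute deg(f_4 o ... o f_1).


Degree is multiplicative: deg(composition) = product of degrees.
= (6) * (-2) * (-6) * (2) = 144

144


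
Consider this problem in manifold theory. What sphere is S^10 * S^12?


Join of spheres: S^m * S^n = S^{m+n+1}.
dim = 10 + 12 + 1 = 23

23


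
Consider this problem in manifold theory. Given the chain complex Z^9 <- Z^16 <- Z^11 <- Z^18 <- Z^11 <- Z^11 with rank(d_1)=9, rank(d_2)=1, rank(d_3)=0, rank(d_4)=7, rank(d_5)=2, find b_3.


rank H_k = rank(ker d_k) - rank(im d_{k+1}).
rank(ker d_3) = rank(C_3) - rank(d_3) = 18 - 0 = 18.
rank(im d_{3+1}) = 7.
rank H_3 = 18 - 7 = 11

11


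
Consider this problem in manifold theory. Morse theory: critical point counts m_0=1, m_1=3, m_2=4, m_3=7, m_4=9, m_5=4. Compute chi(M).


Morse theory: chi(M) = sum_k (-1)^k m_k where m_k = #(index-k critical points).
= (1) + (-3) + (4) + (-7) + (9) + (-4) = 0

0


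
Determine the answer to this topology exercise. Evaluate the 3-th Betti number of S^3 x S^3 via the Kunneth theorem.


Each S^d has Poincare polynomial 1 + t^d.
The product S^3 x S^3 has Poincare polynomial prod(1+t^d_i).
Expanding: b_0=1, b_3=2, b_6=1.
b_3 = 2

2


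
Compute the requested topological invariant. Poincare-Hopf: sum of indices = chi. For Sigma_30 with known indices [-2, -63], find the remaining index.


Poincare-Hopf: sum of indices = chi(M).
chi(Sigma_30) = 2 - 2*30 = -58.
Sum of known indices = -65.
x = chi - (sum known) = -58 - (-65) = 7

7


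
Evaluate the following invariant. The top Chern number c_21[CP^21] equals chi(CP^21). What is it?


For any closed oriented manifold, <e(TM),[M]> = chi(M).
chi(CP^21) = 21+1 = 22

22


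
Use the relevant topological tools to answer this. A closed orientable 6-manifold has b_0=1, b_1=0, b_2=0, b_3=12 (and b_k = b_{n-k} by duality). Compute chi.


By Poincare duality b_k = b_{6-k}, so full Betti numbers: b_0=1, b_1=0, b_2=0, b_3=12, b_4=0, b_5=0, b_6=1.
chi = sum (-1)^k b_k = -10

-10


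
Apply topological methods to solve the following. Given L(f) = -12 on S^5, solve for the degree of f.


L(f) = 1 + (-1)^5 deg(f) on S^5.
-12 = 1 + (-1)^5 * deg(f)
(-1)^5 * deg(f) = -13
deg(f) = 13

13


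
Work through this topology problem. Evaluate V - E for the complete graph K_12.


K_12: V = 12, E = C(12,2) = 66.
chi = V - E = 12 - 66 = -54

-54


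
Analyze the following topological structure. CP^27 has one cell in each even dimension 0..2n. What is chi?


CP^27 has one cell in each even dimension 0, 2, ..., 2*27 (27+1 cells total).
All cells are even-dimensional, so chi = number of cells.
chi = 27 + 1 = 28

28


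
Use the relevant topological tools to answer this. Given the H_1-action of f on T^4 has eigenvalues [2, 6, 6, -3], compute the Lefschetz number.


For a torus self-map: L(f) = det(I - A) where A acts on H_1.
L(f) = (1-2) * (1-6) * (1-6) * (1--3) = -1 * -5 * -5 * 4 = -100

-100


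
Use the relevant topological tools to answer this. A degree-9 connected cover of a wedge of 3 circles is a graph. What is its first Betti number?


Nielsen-Schreier: an index-n subgroup of F_r is free of rank 1 + n(r-1).
Equivalently: chi(cover) = n*chi(base); chi(vee_r S^1) = 1 - 3 = -2.
chi(E) = 9*(-2) = -18; rank = 1 - chi(E) = 1 - (-18) = 19.
rank = 1 + 9*(3-1) = 1 + 18 = 19

19


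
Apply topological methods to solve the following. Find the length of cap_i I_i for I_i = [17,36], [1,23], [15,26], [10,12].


Intersection = [max(a_i), min(b_i)] = [17, 12].
Since 17 > 12, the intersection is empty.
Length = 0

0


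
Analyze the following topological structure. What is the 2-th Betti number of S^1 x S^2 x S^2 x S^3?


Each S^d has Poincare polynomial 1 + t^d.
The product S^1 x S^2 x S^2 x S^3 has Poincare polynomial prod(1+t^d_i).
Expanding: b_0=1, b_1=1, b_2=2, b_3=3, b_4=2, b_5=3, b_6=2, b_7=1, b_8=1.
b_2 = 2

2


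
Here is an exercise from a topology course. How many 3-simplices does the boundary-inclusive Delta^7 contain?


Delta^7 has 7+1 vertices. A 3-face is a choice of 3+1 vertices.
f_3 = C(7+1, 3+1) = C(8,4) = 70

70


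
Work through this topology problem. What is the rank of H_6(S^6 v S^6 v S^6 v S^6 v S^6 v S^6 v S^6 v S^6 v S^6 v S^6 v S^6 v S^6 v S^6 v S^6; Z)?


For a wedge of spheres, H_k (k>0) is free on one generator per sphere of dimension k.
Spheres of dimension 6: count = 14.
b_6 = 14

14


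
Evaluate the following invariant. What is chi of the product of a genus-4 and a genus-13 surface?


chi(Sigma_4) = 2 - 2*4 = -6
chi(Sigma_13) = 2 - 2*13 = -24
chi(product) = (-6) * (-24) = 144

144


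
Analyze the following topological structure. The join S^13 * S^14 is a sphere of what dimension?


Join of spheres: S^m * S^n = S^{m+n+1}.
dim = 13 + 14 + 1 = 28

28


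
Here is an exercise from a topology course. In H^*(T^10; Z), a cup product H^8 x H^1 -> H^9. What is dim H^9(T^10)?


Cup product: H^p x H^q -> H^{p+q}; here p+q = 8+1 = 9.
rank H^k(T^n) = C(n,k).
C(10,9) = 10

10


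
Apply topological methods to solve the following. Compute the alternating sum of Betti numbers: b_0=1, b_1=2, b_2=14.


chi = sum_k (-1)^k b_k.
= (1) + (-2) + (14)
= 13

13


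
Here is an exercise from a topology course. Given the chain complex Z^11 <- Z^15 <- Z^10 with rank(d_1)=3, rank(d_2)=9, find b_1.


rank H_k = rank(ker d_k) - rank(im d_{k+1}).
rank(ker d_1) = rank(C_1) - rank(d_1) = 15 - 3 = 12.
rank(im d_{1+1}) = 9.
rank H_1 = 12 - 9 = 3

3


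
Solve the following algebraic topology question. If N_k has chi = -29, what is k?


chi = 2 - k for closed non-orientable surfaces with k crosscaps.
-29 = 2 - k
k = 2 - (-29) = 31

31


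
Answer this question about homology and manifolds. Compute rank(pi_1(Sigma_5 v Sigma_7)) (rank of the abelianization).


For a wedge: H_1(A v B) = H_1(A) + H_1(B).
b_1(Sigma_5) = 10, b_1(Sigma_7) = 14.
b_1 = 10 + 14 = 24

24


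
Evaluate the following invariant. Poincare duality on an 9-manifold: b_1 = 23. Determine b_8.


Poincare duality for closed orientable n-manifolds: b_k = b_{n-k}.
Here n = 9, so b_8 = b_1 = 23

23


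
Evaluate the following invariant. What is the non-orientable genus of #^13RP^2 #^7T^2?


Since a >= 1, the sum is non-orientable; each T^2 can be replaced by RP^2 # RP^2 (since T^2#RP^2 = 3RP^2).
Total crosscaps k = 13 + 2*7 = 27.
Check via chi: chi = 13*1 + 7*0 - (13+7-1)*2 = -25 = 2 - k = -25. Consistent.

27


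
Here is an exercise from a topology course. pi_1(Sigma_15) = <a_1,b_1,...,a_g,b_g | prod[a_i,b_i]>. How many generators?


Standard presentation: pi_1(Sigma_g) = <a_1,b_1,...,a_g,b_g | [a_1,b_1]...[a_g,b_g] = 1>.
Number of generators = 2g = 2*15 = 30

30


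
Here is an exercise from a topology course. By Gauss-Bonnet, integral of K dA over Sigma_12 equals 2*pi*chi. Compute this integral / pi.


Gauss-Bonnet: integral K dA = 2*pi*chi(M).
chi(Sigma_12) = 2 - 2*12 = -22.
(integral K dA)/pi = 2*chi = 2*(-22) = -44

-44


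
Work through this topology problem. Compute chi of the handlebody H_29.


A genus-g handlebody deformation retracts to a wedge of g circles.
chi(vee_g S^1) = 1 - g.
chi(H_29) = 1 - 29 = -28

-28


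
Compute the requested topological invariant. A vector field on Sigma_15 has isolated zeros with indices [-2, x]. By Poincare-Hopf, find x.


Poincare-Hopf: sum of indices = chi(M).
chi(Sigma_15) = 2 - 2*15 = -28.
Sum of known indices = -2.
x = chi - (sum known) = -28 - (-2) = -26

-26


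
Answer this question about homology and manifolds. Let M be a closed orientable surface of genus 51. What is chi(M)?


For a closed orientable surface of genus g: chi = 2 - 2g.
Here g = 51.
chi = 2 - 2*51 = 2 - 102 = -100

-100


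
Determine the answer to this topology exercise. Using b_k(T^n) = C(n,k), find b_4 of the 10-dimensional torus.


By the Kunneth formula, b_k(T^n) = C(n,k).
b_4(T^10) = C(10,4).
C(10,4) = 10!/(4!*6!) = 210

210


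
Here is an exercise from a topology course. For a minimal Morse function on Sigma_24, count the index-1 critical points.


A perfect Morse function has m_k = b_k.
For Sigma_24: b_0=1, b_1=2g=48, b_2=1.
Saddles m_1 = 2g = 48

48


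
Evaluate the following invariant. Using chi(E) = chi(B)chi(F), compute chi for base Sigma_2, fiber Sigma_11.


For a fiber bundle F -> E -> B (with CW structure): chi(E) = chi(B) * chi(F).
chi(Sigma_2) = -2, chi(Sigma_11) = -20.
chi(E) = (-2) * (-20) = 40

40


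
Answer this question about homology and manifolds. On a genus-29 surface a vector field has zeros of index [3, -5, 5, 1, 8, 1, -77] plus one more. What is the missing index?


Poincare-Hopf: sum of indices = chi(M).
chi(Sigma_29) = 2 - 2*29 = -56.
Sum of known indices = -64.
x = chi - (sum known) = -56 - (-64) = 8

8


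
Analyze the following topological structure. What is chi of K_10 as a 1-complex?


K_10: V = 10, E = C(10,2) = 45.
chi = V - E = 10 - 45 = -35

-35


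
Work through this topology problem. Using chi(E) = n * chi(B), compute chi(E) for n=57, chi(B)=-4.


For a finite covering: chi(E) = (number of sheets) * chi(B).
chi(E) = 57 * (-4) = -228

-228


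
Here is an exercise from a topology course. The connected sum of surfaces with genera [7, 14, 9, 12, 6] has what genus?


Genus is additive under connected sum of orientable surfaces.
g = 7 + 14 + 9 + 12 + 6 = 48

48


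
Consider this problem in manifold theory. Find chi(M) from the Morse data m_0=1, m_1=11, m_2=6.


Morse theory: chi(M) = sum_k (-1)^k m_k where m_k = #(index-k critical points).
= (1) + (-11) + (6) = -4

-4


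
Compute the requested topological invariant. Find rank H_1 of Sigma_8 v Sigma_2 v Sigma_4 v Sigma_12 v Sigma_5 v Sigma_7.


For a wedge X v Y: reduced H_k(X v Y) = H_k(X) + H_k(Y).
Each Sigma_g contributes b_1 = 2g.
b_1 = 16 + 4 + 8 + 24 + 10 + 14 = 76

76


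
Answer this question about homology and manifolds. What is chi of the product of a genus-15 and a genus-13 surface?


chi(Sigma_15) = 2 - 2*15 = -28
chi(Sigma_13) = 2 - 2*13 = -24
chi(product) = (-28) * (-24) = 672

672


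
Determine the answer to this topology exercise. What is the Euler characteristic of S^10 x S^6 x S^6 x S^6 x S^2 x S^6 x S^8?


chi is multiplicative: chi(X x Y) = chi(X) chi(Y).
Each even-dim sphere has chi = 2. There are 7 factors.
chi = 2^7 = 128

128


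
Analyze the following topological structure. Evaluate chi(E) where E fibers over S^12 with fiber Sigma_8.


chi(S^12) = 2 (n even), chi(Sigma_8) = 2 - 2*8 = -14.
chi(E) = 2 * (-14) = -28

-28


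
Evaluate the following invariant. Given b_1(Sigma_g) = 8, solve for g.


For a closed orientable surface: b_1 = 2g.
8 = 2g
g = 8 / 2 = 4

4


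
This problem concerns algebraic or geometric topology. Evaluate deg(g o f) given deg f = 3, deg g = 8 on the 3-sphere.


Degree is multiplicative under composition: deg(g o f) = deg(g) * deg(f).
= 8 * 3 = 24

24


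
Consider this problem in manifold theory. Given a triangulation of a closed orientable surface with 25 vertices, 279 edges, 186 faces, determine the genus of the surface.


chi = V - E + F = 25 - 279 + 186 = -68
For orientable closed surface: chi = 2 - 2g, so g = (2 - chi)/2.
g = (2 - (-68)) / 2 = 70 / 2 = 35

35


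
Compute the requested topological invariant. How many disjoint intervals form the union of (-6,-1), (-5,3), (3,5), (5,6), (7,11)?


Sort and merge overlapping open intervals.
Merged: (-6,3), (3,5), (5,6), (7,11).
Number of components = 4

4


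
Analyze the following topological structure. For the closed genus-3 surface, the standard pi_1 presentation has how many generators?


Standard presentation: pi_1(Sigma_g) = <a_1,b_1,...,a_g,b_g | [a_1,b_1]...[a_g,b_g] = 1>.
Number of generators = 2g = 2*3 = 6

6


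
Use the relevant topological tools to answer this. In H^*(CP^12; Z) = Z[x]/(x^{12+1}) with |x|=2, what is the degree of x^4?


|x| = 2 in H^*(CP^n).
|x^4| = 4 * |x| = 4 * 2 = 8

8


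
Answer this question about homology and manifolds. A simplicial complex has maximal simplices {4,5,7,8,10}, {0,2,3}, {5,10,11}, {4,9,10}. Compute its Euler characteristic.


Enumerate all faces; f-vector: f_0=10, f_1=17, f_2=13, f_3=5, f_4=1.
chi = sum (-1)^k f_k = 2

2


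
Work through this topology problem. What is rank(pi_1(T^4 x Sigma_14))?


pi_1(A x B) = pi_1(A) x pi_1(B); rank of abelianization = b_1.
b_1(T^4) = 4, b_1(Sigma_14) = 2*14 = 28.
b_1(product) = 4 + 28 = 32

32


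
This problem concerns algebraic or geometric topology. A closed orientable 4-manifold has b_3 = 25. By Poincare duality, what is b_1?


Poincare duality for closed orientable n-manifolds: b_k = b_{n-k}.
Here n = 4, so b_1 = b_3 = 25

25


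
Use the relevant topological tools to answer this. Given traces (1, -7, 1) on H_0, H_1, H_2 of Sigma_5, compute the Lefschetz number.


L(f) = tr(f_0*) - tr(f_1*) + tr(f_2*).
= 1 - (-7) + (1)
= 9

9


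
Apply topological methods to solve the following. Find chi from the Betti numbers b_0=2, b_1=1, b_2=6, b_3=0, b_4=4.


chi = sum_k (-1)^k b_k.
= (2) + (-1) + (6) + (0) + (4)
= 11

11


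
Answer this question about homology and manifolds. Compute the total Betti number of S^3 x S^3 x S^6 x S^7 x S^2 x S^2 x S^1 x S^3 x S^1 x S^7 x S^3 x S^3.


Total Betti number is multiplicative under products.
Each S^d (d>=1) has total Betti number 2.
There are 12 sphere factors.
Total = 2^12 = 4096

4096


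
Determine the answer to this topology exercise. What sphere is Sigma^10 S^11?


Each suspension raises dimension by 1: Sigma S^n = S^{n+1}.
Sigma^10 S^11 = S^{11+10} = S^21

21


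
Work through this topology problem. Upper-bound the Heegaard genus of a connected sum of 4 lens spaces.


Heegaard genus satisfies g(A#B) <= g(A) + g(B).
Each lens space has g = 1.
Upper bound: 4 * 1 = 4

4


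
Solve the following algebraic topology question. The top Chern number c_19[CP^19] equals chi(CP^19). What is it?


For any closed oriented manifold, <e(TM),[M]> = chi(M).
chi(CP^19) = 19+1 = 20

20


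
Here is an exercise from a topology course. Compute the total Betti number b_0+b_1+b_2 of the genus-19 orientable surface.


For Sigma_19: b_0 = 1, b_1 = 2g = 38, b_2 = 1.
Total = 1 + 38 + 1 = 40

40


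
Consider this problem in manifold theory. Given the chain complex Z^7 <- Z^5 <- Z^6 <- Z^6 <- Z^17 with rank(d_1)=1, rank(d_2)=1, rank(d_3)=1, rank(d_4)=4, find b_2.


rank H_k = rank(ker d_k) - rank(im d_{k+1}).
rank(ker d_2) = rank(C_2) - rank(d_2) = 6 - 1 = 5.
rank(im d_{2+1}) = 1.
rank H_2 = 5 - 1 = 4

4


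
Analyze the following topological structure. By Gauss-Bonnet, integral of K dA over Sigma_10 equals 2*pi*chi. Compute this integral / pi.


Gauss-Bonnet: integral K dA = 2*pi*chi(M).
chi(Sigma_10) = 2 - 2*10 = -18.
(integral K dA)/pi = 2*chi = 2*(-18) = -36

-36


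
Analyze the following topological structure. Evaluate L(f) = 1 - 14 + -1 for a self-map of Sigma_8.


L(f) = tr(f_0*) - tr(f_1*) + tr(f_2*).
= 1 - (14) + (-1)
= -14

-14


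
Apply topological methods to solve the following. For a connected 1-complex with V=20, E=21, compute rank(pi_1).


For a connected graph: rank(pi_1) = b_1 = E - V + 1 = 1 - chi.
chi = V - E = 20 - 21 = -1.
rank = 1 - (-1) = 21 - 20 + 1 = 2

2


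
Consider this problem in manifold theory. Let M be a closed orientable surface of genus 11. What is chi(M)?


For a closed orientable surface of genus g: chi = 2 - 2g.
Here g = 11.
chi = 2 - 2*11 = 2 - 22 = -20

-20


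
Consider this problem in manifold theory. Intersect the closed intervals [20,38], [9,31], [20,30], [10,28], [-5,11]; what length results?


Intersection = [max(a_i), min(b_i)] = [20, 11].
Since 20 > 11, the intersection is empty.
Length = 0

0


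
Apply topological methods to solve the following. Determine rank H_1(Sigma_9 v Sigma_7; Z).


For a wedge: H_1(A v B) = H_1(A) + H_1(B).
b_1(Sigma_9) = 18, b_1(Sigma_7) = 14.
b_1 = 18 + 14 = 32

32


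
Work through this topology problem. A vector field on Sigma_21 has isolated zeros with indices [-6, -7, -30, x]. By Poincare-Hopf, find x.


Poincare-Hopf: sum of indices = chi(M).
chi(Sigma_21) = 2 - 2*21 = -40.
Sum of known indices = -43.
x = chi - (sum known) = -40 - (-43) = 3

3


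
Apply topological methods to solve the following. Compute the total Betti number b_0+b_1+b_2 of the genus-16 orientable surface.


For Sigma_16: b_0 = 1, b_1 = 2g = 32, b_2 = 1.
Total = 1 + 32 + 1 = 34

34


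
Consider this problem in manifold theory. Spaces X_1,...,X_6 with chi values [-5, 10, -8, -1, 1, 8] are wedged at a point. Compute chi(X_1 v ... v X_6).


chi(A v B) = chi(A) + chi(B) - 1 (one point identified).
For 6 spaces: chi = (sum chi_i) - (6 - 1).
sum = 5; chi = 5 - 5 = 0

0


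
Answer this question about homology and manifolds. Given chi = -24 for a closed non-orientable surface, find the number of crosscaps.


chi = 2 - k for closed non-orientable surfaces with k crosscaps.
-24 = 2 - k
k = 2 - (-24) = 26

26


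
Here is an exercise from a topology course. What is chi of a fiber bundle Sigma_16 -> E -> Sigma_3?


For a fiber bundle F -> E -> B (with CW structure): chi(E) = chi(B) * chi(F).
chi(Sigma_3) = -4, chi(Sigma_16) = -30.
chi(E) = (-4) * (-30) = 120

120


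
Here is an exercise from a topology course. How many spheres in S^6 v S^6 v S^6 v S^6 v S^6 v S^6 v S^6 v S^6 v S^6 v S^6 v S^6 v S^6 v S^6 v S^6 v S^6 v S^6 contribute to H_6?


For a wedge of spheres, H_k (k>0) is free on one generator per sphere of dimension k.
Spheres of dimension 6: count = 16.
b_6 = 16

16


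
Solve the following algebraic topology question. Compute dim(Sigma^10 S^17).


Each suspension raises dimension by 1: Sigma S^n = S^{n+1}.
Sigma^10 S^17 = S^{17+10} = S^27

27


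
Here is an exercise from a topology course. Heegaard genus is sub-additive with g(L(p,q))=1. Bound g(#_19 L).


Heegaard genus satisfies g(A#B) <= g(A) + g(B).
Each lens space has g = 1.
Upper bound: 19 * 1 = 19

19


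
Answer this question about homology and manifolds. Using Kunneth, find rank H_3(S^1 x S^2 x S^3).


Each S^d has Poincare polynomial 1 + t^d.
The product S^1 x S^2 x S^3 has Poincare polynomial prod(1+t^d_i).
Expanding: b_0=1, b_1=1, b_2=1, b_3=2, b_4=1, b_5=1, b_6=1.
b_3 = 2

2


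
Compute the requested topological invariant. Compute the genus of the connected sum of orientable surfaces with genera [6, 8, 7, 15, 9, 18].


Genus is additive under connected sum of orientable surfaces.
g = 6 + 8 + 7 + 15 + 9 + 18 = 63

63


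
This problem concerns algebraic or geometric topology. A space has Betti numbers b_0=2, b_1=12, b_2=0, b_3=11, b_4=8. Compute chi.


chi = sum_k (-1)^k b_k.
= (2) + (-12) + (0) + (-11) + (8)
= -13

-13


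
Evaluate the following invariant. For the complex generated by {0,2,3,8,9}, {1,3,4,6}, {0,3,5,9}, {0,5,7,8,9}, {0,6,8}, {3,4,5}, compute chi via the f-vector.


Enumerate all faces; f-vector: f_0=10, f_1=27, f_2=27, f_3=12, f_4=2.
chi = sum (-1)^k f_k = 0

0


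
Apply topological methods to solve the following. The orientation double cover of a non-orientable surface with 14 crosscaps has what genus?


chi(N_14) = 2 - 14 = -12.
Double cover: chi(Sigma_g) = 2 * chi(N_14) = 2*(-12) = -24.
2 - 2g = -24, so g = (2 - (-24))/2 = 26/2 = 13

13


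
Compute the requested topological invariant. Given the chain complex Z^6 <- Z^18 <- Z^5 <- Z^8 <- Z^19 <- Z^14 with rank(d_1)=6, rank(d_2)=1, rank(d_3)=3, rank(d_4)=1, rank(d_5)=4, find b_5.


rank H_k = rank(ker d_k) - rank(im d_{k+1}).
rank(ker d_5) = rank(C_5) - rank(d_5) = 14 - 4 = 10.
rank(im d_{5+1}) = 0.
rank H_5 = 10 - 0 = 10

10


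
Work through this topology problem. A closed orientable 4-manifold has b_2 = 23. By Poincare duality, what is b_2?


Poincare duality for closed orientable n-manifolds: b_k = b_{n-k}.
Here n = 4, so b_2 = b_2 = 23

23


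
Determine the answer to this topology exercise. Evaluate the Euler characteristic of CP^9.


CP^9 has one cell in each even dimension 0, 2, ..., 2*9 (9+1 cells total).
All cells are even-dimensional, so chi = number of cells.
chi = 9 + 1 = 10

10


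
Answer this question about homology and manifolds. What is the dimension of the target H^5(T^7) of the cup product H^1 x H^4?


Cup product: H^p x H^q -> H^{p+q}; here p+q = 1+4 = 5.
rank H^k(T^n) = C(n,k).
C(7,5) = 21

21


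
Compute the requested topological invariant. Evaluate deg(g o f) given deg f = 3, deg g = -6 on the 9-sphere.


Degree is multiplicative under composition: deg(g o f) = deg(g) * deg(f).
= -6 * 3 = -18

-18


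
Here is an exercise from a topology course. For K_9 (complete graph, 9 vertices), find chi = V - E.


K_9: V = 9, E = C(9,2) = 36.
chi = V - E = 9 - 36 = -27

-27


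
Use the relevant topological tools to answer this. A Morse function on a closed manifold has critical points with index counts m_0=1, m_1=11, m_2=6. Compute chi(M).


Morse theory: chi(M) = sum_k (-1)^k m_k where m_k = #(index-k critical points).
= (1) + (-11) + (6) = -4

-4


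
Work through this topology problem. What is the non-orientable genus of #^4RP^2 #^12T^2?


Since a >= 1, the sum is non-orientable; each T^2 can be replaced by RP^2 # RP^2 (since T^2#RP^2 = 3RP^2).
Total crosscaps k = 4 + 2*12 = 28.
Check via chi: chi = 4*1 + 12*0 - (4+12-1)*2 = -26 = 2 - k = -26. Consistent.

28


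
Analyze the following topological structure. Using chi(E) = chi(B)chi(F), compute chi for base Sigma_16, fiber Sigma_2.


For a fiber bundle F -> E -> B (with CW structure): chi(E) = chi(B) * chi(F).
chi(Sigma_16) = -30, chi(Sigma_2) = -2.
chi(E) = (-30) * (-2) = 60

60


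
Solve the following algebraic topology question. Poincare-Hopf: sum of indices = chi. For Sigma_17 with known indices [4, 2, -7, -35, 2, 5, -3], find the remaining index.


Poincare-Hopf: sum of indices = chi(M).
chi(Sigma_17) = 2 - 2*17 = -32.
Sum of known indices = -32.
x = chi - (sum known) = -32 - (-32) = 0

0


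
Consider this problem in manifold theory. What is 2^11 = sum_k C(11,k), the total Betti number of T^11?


b_k(T^11) = C(11,k), so the sum over k is sum_k C(11,k) = 2^11.
Total = 2^11 = 2048

2048


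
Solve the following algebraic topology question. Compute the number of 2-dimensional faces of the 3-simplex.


Delta^3 has 3+1 vertices. A 2-face is a choice of 2+1 vertices.
f_2 = C(3+1, 2+1) = C(4,3) = 4

4


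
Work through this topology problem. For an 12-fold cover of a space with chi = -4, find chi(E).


For a finite covering: chi(E) = (number of sheets) * chi(B).
chi(E) = 12 * (-4) = -48

-48


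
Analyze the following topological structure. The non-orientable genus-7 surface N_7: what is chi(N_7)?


For a non-orientable closed surface with k crosscaps: chi = 2 - k.
Here k = 7.
chi = 2 - 7 = -5

-5


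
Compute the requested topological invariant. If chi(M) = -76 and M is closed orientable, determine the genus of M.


chi = 2 - 2g for closed orientable surfaces.
-76 = 2 - 2g
2g = 2 - (-76) = 78
g = 39

39


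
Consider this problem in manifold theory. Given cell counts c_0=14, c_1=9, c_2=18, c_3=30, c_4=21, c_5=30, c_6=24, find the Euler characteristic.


chi = sum_k (-1)^k c_k.
= (-1)^0*14 + (-1)^1*9 + (-1)^2*18 + (-1)^3*30 + (-1)^4*21 + (-1)^5*30 + (-1)^6*24
= (14) + (-9) + (18) + (-30) + (21) + (-30) + (24)
= 8

8


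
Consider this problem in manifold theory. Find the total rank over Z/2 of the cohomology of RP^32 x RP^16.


dim H^*(RP^n; Z/2) = n+1 (one Z/2 in each degree 0..n).
Total Betti number is multiplicative.
Total = (32+1) * (16+1) = 33 * 17 = 561

561


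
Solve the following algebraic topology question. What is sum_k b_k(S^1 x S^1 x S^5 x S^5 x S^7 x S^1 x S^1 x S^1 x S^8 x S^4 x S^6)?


Total Betti number is multiplicative under products.
Each S^d (d>=1) has total Betti number 2.
There are 11 sphere factors.
Total = 2^11 = 2048

2048


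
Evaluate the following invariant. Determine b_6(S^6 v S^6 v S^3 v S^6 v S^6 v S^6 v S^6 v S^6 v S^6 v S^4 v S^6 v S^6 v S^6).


For a wedge of spheres, H_k (k>0) is free on one generator per sphere of dimension k.
Spheres of dimension 6: count = 11.
b_6 = 11

11


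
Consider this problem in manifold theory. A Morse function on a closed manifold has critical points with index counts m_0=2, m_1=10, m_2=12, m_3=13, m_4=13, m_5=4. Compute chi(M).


Morse theory: chi(M) = sum_k (-1)^k m_k where m_k = #(index-k critical points).
= (2) + (-10) + (12) + (-13) + (13) + (-4) = 0

0


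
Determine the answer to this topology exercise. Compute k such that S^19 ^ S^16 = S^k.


S^m ^ S^n = S^{m+n}.
k = 19 + 16 = 35

35


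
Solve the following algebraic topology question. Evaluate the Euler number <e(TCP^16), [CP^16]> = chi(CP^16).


For any closed oriented manifold, <e(TM),[M]> = chi(M).
chi(CP^16) = 16+1 = 17

17


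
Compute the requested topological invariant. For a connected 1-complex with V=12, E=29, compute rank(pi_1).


For a connected graph: rank(pi_1) = b_1 = E - V + 1 = 1 - chi.
chi = V - E = 12 - 29 = -17.
rank = 1 - (-17) = 29 - 12 + 1 = 18

18
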